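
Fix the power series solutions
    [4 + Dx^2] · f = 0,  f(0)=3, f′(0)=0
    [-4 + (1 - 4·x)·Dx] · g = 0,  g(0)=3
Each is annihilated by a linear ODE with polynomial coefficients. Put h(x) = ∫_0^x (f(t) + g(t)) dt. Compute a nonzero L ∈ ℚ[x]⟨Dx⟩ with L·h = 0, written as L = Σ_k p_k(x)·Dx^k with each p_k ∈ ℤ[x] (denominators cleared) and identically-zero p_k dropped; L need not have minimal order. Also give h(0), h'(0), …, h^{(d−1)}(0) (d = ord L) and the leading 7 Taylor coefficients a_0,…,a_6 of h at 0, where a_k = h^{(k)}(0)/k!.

L = (-400 + 128·x - 256·x^2)·Dx + (36 - 176·x + 192·x^2 - 256·x^3)·Dx^2 + (-100 + 32·x - 64·x^2)·Dx^3 + (9 - 44·x + 48·x^2 - 64·x^3)·Dx^4  (order 4).
h: a_k = 0, 6, 6, 14, 48, 154, 512, …
ICs: h(0) = 0, h′(0) = 6, h′′(0) = 12, h′′′(0) = 84.

f: a_k = 3, 0, -6, 0, 2, 0, -4/15, …
g: a_k = 3, 12, 48, 192, 768, 3072, 12288, …
Sum ⇒ L₀ = lclm(L_f,L_g) in ℚ(x)⟨Dx⟩.
h=∫₀ˣh₀: take L = L₀·Dx.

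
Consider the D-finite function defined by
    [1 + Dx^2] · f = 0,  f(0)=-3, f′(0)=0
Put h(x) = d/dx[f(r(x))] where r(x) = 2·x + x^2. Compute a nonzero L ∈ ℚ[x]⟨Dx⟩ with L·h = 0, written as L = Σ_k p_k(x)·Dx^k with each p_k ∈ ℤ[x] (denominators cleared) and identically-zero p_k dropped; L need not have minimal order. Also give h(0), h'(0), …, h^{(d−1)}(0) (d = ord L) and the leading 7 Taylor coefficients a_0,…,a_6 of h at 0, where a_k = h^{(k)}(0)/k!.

L = (7 + 16·x + 24·x^2 + 16·x^3 + 4·x^4) + (-3 - 3·x)·Dx + (1 + 2·x + x^2)·Dx^2  (order 2).
h: a_k = 0, 12, 18, -2, -20, -82/5, -7/5, …
ICs: h(0) = 0, h′(0) = 12.

f: a_k = -3, 0, 3/2, 0, -1/8, 0, 1/240, …
f∘r: x↦r, Dx↦Dx/r' in L_f ⇒ L₀.
h₀' ⇒ L via d/dx closure of L₀.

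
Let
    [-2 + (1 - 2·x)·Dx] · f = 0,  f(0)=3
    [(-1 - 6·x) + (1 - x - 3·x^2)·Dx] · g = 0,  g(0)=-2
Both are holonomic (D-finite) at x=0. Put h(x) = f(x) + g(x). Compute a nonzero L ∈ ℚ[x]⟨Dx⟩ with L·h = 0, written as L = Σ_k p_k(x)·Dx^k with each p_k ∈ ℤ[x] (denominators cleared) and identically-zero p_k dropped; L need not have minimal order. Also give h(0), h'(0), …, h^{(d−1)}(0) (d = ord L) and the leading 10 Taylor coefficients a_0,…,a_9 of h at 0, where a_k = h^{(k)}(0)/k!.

f: a_k = 3, 6, 12, 24, 48, 96, 192, 384, 768, 1536, …
g: a_k = -2, -2, -8, -14, -38, -80, -194, -434, -1016, -2318, …
L₀ := lclm(L_f,L_g); ord L₀ ≤ 1+1.
L = (8 - 36·x + 108·x^2 - 72·x^3) + (-2·x - 54·x^2 + 192·x^3 - 144·x^4)·Dx + (-1 + 9·x - 23·x^2 + 6·x^3 + 42·x^4 - 36·x^5)·Dx^2  (order 2).
h: a_k = 1, 4, 4, 10, 10, 16, -2, -50, -248, -782, …
ICs: h(0) = 1, h′(0) = 4.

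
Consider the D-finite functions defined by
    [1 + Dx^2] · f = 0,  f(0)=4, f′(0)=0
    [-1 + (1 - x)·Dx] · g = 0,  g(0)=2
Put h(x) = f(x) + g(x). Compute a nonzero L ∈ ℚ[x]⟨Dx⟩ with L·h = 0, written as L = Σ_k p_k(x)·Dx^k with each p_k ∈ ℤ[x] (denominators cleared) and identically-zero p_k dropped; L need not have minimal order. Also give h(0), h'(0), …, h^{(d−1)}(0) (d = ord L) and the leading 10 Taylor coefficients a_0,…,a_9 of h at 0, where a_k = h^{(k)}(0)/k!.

L = (-7 + 2·x - x^2) + (3 - 5·x + 3·x^2 - x^3)·Dx + (-7 + 2·x - x^2)·Dx^2 + (3 - 5·x + 3·x^2 - x^3)·Dx^3  (order 3).
h: a_k = 6, 2, 0, 2, 13/6, 2, 359/180, 2, 20161/10080, 2, …
ICs: h(0) = 6, h′(0) = 2, h′′(0) = 0.

f: a_k = 4, 0, -2, 0, 1/6, 0, -1/180, 0, 1/10080, 0, …
g: a_k = 2, 2, 2, 2, 2, 2, 2, 2, 2, 2, …
Weyl lclm of L_f,L_g ⇒ L₀ (ord ≤ 3).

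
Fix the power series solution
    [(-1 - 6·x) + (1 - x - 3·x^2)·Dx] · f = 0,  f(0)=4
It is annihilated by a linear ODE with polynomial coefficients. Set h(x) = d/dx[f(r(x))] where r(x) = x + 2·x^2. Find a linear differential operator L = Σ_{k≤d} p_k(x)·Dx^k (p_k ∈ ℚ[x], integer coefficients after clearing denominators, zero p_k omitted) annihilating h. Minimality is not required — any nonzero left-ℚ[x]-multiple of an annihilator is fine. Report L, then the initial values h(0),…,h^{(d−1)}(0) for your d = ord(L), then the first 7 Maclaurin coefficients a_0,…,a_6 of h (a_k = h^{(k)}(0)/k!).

L = (12 + 102·x + 366·x^2 + 1008·x^3 + 2808·x^4 + 4320·x^5 + 2880·x^6) + (-1 - 9·x - 21·x^2 + 50·x^3 + 360·x^4 + 792·x^5 + 1008·x^6 + 576·x^7)·Dx  (order 1).
h: a_k = 4, 48, 276, 1232, 5520, 24216, 100492, …
ICs: h(0) = 4.

f: a_k = 4, 4, 16, 28, 76, 160, 388, …
f∘r: x↦r, Dx↦Dx/r' in L_f ⇒ L₀.
h=h₀': d/dx-closure on L₀ ⇒ L.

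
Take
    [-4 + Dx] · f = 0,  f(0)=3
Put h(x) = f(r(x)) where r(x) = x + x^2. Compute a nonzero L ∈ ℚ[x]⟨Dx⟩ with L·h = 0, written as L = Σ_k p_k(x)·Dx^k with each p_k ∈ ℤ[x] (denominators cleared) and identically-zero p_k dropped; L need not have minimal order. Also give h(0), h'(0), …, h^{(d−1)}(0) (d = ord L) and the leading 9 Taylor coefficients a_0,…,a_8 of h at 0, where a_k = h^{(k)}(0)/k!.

f: a_k = 3, 12, 24, 32, 32, 128/5, 256/15, 1024/105, 512/105, …
L₀ from L_f via x↦r, Dx↦r'^{-1}Dx.
L = (-4 - 8·x) + Dx  (order 1).
h: a_k = 3, 12, 36, 80, 152, 1248/5, 5536/15, 52096/105, 4320/7, …
ICs: h(0) = 3.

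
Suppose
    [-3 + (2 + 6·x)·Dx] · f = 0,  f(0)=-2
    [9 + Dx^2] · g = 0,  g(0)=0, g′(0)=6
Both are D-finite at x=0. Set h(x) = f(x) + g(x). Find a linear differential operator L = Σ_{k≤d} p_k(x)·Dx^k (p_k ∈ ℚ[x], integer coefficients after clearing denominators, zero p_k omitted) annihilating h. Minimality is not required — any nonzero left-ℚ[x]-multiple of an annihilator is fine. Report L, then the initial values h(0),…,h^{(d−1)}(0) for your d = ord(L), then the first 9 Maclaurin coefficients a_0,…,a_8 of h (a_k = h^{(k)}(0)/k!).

L = (-63 - 216·x - 324·x^2) + (18 + 198·x + 648·x^2 + 648·x^3)·Dx + (-7 - 24·x - 36·x^2)·Dx^2 + (2 + 22·x + 72·x^2 + 72·x^3)·Dx^3  (order 3).
h: a_k = -2, 3, 9/4, -99/8, 405/64, -5913/640, 15309/512, -2557089/35840, 2814669/16384, …
ICs: h(0) = -2, h′(0) = 3, h′′(0) = 9/2.

f: a_k = -2, -3, 9/4, -27/8, 405/64, -1701/128, 15309/512, -72171/1024, 2814669/16384, …
g: a_k = 0, 6, 0, -9, 0, 81/20, 0, -243/280, 0, …
Weyl lclm of L_f,L_g ⇒ L₀ (ord ≤ 3).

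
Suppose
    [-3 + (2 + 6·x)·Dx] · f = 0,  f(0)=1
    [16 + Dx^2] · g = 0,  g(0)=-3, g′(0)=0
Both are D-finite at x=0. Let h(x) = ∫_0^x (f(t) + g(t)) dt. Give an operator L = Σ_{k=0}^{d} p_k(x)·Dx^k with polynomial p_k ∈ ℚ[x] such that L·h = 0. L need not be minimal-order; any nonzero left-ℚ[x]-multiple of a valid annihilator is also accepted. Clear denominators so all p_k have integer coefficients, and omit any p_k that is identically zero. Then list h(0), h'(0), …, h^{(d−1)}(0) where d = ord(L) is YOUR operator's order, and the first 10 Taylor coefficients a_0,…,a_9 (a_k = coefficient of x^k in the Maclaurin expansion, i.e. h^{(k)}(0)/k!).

f: a_k = 1, 3/2, -9/8, 27/16, -405/128, 1701/256, -15309/1024, 72171/2048, -2814669/32768, 14073345/65536, …
g: a_k = -3, 0, 24, 0, -32, 0, 256/15, 0, -512/105, 0, …
Sum ⇒ L₀ = lclm(L_f,L_g) in ℚ(x)⟨Dx⟩.
h=∫h₀ ⇒ L = L₀·Dx.
L = (-4368 - 18432·x - 27648·x^2)·Dx + (1760 + 17568·x + 55296·x^2 + 55296·x^3)·Dx^2 + (-273 - 1152·x - 1728·x^2)·Dx^3 + (110 + 1098·x + 3456·x^2 + 3456·x^3)·Dx^4  (order 4).
h: a_k = 0, -2, 3/4, 61/8, 27/64, -4501/640, 567/512, 32509/107520, 72171/16384, -312317461/30965760, …
ICs: h(0) = 0, h′(0) = -2, h′′(0) = 3/2, h′′′(0) = 183/4.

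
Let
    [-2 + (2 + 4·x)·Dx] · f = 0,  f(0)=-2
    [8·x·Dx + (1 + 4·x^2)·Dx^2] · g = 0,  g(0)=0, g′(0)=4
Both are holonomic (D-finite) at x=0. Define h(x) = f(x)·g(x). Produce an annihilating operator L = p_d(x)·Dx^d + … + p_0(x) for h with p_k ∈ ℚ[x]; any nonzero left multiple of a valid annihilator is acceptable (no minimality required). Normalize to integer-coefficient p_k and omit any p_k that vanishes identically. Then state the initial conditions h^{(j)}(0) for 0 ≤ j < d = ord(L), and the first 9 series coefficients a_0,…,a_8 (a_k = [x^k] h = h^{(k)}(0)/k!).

f: a_k = -2, -2, 1, -1, 5/4, -7/4, 21/8, -33/8, 429/64, …
g: a_k = 0, 4, 0, -16/3, 0, 64/5, 0, -256/7, 0, …
h₀=f·g: eliminate ⇒ L₀, order ≤ 1·2.
L = (3 - 8·x - 4·x^2) + (-2 + 4·x + 24·x^2 + 16·x^3)·Dx + (1 + 4·x + 8·x^2 + 16·x^3 + 16·x^4)·Dx^2  (order 2).
h: a_k = 0, -8, -8, 44/3, 20/3, -389/15, -409/15, 18853/210, 11167/210, …
ICs: h(0) = 0, h′(0) = -8.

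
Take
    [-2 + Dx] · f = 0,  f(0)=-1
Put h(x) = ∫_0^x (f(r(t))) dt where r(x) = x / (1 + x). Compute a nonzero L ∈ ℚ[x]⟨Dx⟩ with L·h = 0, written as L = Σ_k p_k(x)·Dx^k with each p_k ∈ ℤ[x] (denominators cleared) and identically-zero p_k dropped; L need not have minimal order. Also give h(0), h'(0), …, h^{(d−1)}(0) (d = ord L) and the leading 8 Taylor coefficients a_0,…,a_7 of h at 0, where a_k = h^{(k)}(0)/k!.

L = -2·Dx + (1 + 2·x + x^2)·Dx^2  (order 2).
h: a_k = 0, -1, -1, 0, 1/6, -2/15, 1/15, -4/315, …
ICs: h(0) = 0, h′(0) = -1.

f: a_k = -1, -2, -2, -4/3, -2/3, -4/15, -4/45, -8/315, …
h₀=f(r): pull back L_f along r ⇒ L₀.
∫: right-multiply L₀ by Dx.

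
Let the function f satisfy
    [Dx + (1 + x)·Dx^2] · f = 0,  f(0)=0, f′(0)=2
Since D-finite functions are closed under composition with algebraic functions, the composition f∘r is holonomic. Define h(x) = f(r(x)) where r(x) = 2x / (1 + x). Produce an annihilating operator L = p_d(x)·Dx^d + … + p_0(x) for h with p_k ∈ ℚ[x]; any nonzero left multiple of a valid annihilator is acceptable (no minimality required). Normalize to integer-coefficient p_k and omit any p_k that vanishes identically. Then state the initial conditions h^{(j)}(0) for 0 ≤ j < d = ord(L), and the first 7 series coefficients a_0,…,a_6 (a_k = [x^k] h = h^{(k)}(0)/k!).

f: a_k = 0, 2, -1, 2/3, -1/2, 2/5, -1/3, …
Change of var in L_f (x↦r) gives L₀.
L = (4 + 6·x)·Dx + (1 + 4·x + 3·x^2)·Dx^2  (order 2).
h: a_k = 0, 4, -8, 52/3, -40, 484/5, -728/3, …
ICs: h(0) = 0, h′(0) = 4.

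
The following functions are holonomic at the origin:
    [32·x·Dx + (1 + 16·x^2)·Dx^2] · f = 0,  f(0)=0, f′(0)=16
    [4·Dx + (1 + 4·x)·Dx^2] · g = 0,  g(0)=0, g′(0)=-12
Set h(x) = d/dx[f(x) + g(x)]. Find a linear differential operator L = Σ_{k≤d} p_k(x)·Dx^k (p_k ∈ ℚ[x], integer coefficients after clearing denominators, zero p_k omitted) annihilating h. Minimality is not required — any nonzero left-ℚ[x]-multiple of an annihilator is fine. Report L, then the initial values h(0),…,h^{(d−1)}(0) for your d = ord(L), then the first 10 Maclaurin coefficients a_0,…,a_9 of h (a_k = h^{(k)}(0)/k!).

f: a_k = 0, 16, 0, -256/3, 0, 4096/5, 0, -65536/7, 0, 1048576/9, …
g: a_k = 0, -12, 24, -64, 192, -3072/5, 2048, -49152/7, 24576, -262144/3, …
L₀ := lclm(L_f,L_g); ord L₀ ≤ 2+2.
Derive L from L₀ (diff closure).
L = (-32 - 384·x + 1536·x^2 + 2048·x^3) + (-16 - 64·x + 3072·x^3 + 4096·x^4)·Dx + (-1 + 4·x + 32·x^2 + 128·x^3 + 768·x^4 + 1024·x^5)·Dx^2  (order 2).
h: a_k = 4, 48, -448, 768, 1024, 12288, -114688, 196608, 262144, 3145728, …
ICs: h(0) = 4, h′(0) = 48.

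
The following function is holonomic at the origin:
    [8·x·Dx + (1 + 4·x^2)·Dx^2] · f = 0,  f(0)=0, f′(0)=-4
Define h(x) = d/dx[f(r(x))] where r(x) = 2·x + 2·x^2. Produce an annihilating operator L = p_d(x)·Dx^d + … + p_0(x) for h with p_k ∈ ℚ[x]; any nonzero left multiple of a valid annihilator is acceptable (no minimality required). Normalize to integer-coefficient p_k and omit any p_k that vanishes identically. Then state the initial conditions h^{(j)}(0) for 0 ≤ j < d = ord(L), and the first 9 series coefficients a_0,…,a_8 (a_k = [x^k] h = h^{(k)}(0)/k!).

f: a_k = 0, -4, 0, 16/3, 0, -64/5, 0, 256/7, 0, …
Substitute x→r, Dx→(1/r')Dx; clear ⇒ L₀.
h=h₀': d/dx-closure on L₀ ⇒ L.
L = (-2 + 32·x + 128·x^2 + 192·x^3 + 96·x^4) + (1 + 2·x + 16·x^2 + 64·x^3 + 80·x^4 + 32·x^5)·Dx  (order 1).
h: a_k = -8, -16, 128, 512, -1408, -12032, 4096, 229376, 342016, …
ICs: h(0) = -8.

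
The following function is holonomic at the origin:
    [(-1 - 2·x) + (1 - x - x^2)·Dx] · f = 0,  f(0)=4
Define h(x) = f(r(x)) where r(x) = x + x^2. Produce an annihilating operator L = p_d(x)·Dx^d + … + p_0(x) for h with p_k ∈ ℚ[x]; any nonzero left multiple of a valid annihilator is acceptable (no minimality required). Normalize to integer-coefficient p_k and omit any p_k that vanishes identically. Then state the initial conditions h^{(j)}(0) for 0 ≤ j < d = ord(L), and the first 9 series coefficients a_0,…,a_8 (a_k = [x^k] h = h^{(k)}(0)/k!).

L = (1 + 4·x + 6·x^2 + 4·x^3) + (-1 + x + 2·x^2 + 2·x^3 + x^4)·Dx  (order 1).
h: a_k = 4, 4, 12, 28, 64, 148, 344, 796, 1844, …
ICs: h(0) = 4.

f: a_k = 4, 4, 8, 12, 20, 32, 52, 84, 136, …
f∘r: x↦r, Dx↦Dx/r' in L_f ⇒ L₀.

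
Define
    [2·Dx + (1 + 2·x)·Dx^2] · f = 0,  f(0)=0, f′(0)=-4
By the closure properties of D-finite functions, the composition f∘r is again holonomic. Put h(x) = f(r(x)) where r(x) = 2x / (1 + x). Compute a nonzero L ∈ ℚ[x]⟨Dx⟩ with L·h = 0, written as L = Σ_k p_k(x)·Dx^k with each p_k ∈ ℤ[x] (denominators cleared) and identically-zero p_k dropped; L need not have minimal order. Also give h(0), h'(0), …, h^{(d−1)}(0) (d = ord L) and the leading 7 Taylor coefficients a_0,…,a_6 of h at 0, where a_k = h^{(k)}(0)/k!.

f: a_k = 0, -4, 4, -16/3, 8, -64/5, 64/3, …
f∘r: x↦r, Dx↦Dx/r' in L_f ⇒ L₀.
L = (6 + 10·x)·Dx + (1 + 6·x + 5·x^2)·Dx^2  (order 2).
h: a_k = 0, -8, 24, -248/3, 312, -6248/5, 5208, …
ICs: h(0) = 0, h′(0) = -8.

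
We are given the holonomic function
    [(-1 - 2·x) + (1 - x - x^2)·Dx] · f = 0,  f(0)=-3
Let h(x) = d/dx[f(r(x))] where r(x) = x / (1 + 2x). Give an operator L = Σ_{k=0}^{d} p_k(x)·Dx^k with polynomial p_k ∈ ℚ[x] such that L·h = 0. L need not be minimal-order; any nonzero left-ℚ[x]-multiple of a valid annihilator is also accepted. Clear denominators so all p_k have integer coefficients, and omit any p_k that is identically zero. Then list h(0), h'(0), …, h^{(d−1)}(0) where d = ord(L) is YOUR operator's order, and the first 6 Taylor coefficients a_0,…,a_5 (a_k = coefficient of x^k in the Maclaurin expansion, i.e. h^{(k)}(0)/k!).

f: a_k = -3, -3, -6, -9, -15, -24, …
Change of var in L_f (x↦r) gives L₀.
Differentiate: ansatz ord ≤ ord L₀ ⇒ L.
L = (-6·x - 18·x^2 - 16·x^3) + (-1 - 9·x - 27·x^2 - 30·x^3 - 8·x^4)·Dx  (order 1).
h: a_k = -3, 0, 9, -36, 120, -378, …
ICs: h(0) = -3.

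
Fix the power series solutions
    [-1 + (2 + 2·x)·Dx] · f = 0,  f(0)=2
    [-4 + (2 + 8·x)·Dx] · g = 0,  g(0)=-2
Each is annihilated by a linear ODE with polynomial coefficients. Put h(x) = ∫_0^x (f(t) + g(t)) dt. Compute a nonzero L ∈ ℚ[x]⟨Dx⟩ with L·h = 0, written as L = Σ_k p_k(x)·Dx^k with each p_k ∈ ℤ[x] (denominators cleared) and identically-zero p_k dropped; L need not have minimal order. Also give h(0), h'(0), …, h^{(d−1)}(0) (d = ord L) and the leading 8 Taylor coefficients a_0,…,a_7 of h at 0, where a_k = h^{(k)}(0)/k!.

f: a_k = 2, 1, -1/4, 1/8, -5/64, 7/128, -21/512, 33/1024, …
g: a_k = -2, -4, 4, -8, 20, -56, 168, -528, …
Sum ⇒ L₀ = lclm(L_f,L_g) in ℚ(x)⟨Dx⟩.
∫: right-multiply L₀ by Dx.
L = -2·Dx + (5 + 8·x)·Dx^2 + (2 + 10·x + 8·x^2)·Dx^3  (order 3).
h: a_k = 0, 0, -3/2, 5/4, -63/32, 255/64, -2387/256, 12285/512, …
ICs: h(0) = 0, h′(0) = 0, h′′(0) = -3.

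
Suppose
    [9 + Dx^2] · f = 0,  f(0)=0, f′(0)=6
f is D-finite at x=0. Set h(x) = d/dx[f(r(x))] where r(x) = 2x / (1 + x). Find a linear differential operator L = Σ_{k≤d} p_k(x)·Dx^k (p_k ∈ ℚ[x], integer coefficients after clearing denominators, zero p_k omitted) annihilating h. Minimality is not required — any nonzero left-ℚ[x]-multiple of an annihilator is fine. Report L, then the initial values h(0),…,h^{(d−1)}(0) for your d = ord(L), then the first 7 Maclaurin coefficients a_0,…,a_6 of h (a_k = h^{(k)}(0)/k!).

L = (42 + 12·x + 6·x^2) + (6 + 18·x + 18·x^2 + 6·x^3)·Dx + (1 + 4·x + 6·x^2 + 4·x^3 + x^4)·Dx^2  (order 2).
h: a_k = 12, -24, -180, 816, -1452, 360, 26772/5, …
ICs: h(0) = 12, h′(0) = -24.

f: a_k = 0, 6, 0, -9, 0, 81/20, 0, …
f∘r: x↦r, Dx↦Dx/r' in L_f ⇒ L₀.
h=h₀': d/dx-closure on L₀ ⇒ L.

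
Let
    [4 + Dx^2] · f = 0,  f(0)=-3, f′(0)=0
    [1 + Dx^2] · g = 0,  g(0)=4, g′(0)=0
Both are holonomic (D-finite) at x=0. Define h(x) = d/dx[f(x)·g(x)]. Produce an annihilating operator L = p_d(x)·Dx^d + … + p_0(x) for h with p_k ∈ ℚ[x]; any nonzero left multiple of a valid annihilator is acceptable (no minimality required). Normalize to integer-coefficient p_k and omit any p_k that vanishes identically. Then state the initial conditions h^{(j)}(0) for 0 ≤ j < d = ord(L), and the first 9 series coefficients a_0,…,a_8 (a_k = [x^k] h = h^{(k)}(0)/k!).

f: a_k = -3, 0, 6, 0, -2, 0, 4/15, 0, -2/105, …
g: a_k = 4, 0, -2, 0, 1/6, 0, -1/180, 0, 1/10080, …
Sym-product of L_f,L_g gives L₀ (≤ ord 4).
Derive L from L₀ (diff closure).
L = 9 + 10·Dx^2 + Dx^4  (order 4).
h: a_k = 0, 60, 0, -82, 0, 73/2, 0, -3281/420, 0, …
ICs: h(0) = 0, h′(0) = 60, h′′(0) = 0, h′′′(0) = -492.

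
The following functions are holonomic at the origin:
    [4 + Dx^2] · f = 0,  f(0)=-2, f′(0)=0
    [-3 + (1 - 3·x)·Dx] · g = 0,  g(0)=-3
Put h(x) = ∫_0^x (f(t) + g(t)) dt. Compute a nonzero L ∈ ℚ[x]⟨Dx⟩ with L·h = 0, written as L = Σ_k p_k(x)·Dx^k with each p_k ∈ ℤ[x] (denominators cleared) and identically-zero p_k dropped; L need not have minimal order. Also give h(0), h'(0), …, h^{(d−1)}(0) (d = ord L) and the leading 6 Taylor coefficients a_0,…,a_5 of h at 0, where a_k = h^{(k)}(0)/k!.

L = (-348 + 144·x - 216·x^2)·Dx + (44 - 180·x + 216·x^2 - 216·x^3)·Dx^2 + (-87 + 36·x - 54·x^2)·Dx^3 + (11 - 45·x + 54·x^2 - 54·x^3)·Dx^4  (order 4).
h: a_k = 0, -5, -9/2, -23/3, -81/4, -733/15, …
ICs: h(0) = 0, h′(0) = -5, h′′(0) = -9, h′′′(0) = -46.

f: a_k = -2, 0, 4, 0, -4/3, 0, …
g: a_k = -3, -9, -27, -81, -243, -729, …
h₀=f+g: left-lcm gives L₀, ord ≤ 3.
Integrate: L := L₀·Dx.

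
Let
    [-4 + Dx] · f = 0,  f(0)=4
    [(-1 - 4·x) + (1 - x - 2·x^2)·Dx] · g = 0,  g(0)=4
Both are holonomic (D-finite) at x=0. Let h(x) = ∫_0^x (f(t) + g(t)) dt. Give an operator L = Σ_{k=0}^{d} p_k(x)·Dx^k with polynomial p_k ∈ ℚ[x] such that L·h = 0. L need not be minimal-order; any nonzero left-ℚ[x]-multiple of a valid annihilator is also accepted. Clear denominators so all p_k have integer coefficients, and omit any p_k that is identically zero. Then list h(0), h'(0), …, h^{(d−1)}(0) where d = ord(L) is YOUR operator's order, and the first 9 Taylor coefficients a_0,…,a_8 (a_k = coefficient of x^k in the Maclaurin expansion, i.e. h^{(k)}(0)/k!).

f: a_k = 4, 16, 32, 128/3, 128/3, 512/15, 1024/45, 4096/315, 2048/315, …
g: a_k = 4, 4, 12, 20, 44, 84, 172, 340, 684, …
f+g: L₀ = lclm(L_f,L_g), ord ≤ 1+1.
h=∫₀ˣh₀: take L = L₀·Dx.
L = (8 + 192·x^2 + 128·x^3)·Dx + (10 - 44·x - 72·x^2 + 64·x^3 + 64·x^4)·Dx^2 + (-3 + 11·x + 6·x^2 - 24·x^3 - 16·x^4)·Dx^3  (order 3).
h: a_k = 0, 8, 10, 44/3, 47/3, 52/3, 886/45, 1252/45, 27799/630, …
ICs: h(0) = 0, h′(0) = 8, h′′(0) = 20.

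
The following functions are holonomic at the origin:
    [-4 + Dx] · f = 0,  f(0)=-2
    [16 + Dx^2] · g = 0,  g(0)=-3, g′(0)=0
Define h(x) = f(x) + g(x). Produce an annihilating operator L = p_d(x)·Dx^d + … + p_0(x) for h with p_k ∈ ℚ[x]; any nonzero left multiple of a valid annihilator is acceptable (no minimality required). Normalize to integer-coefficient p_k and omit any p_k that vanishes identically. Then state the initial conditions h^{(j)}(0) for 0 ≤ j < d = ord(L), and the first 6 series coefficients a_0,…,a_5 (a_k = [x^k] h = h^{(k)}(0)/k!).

f: a_k = -2, -8, -16, -64/3, -64/3, -256/15, …
g: a_k = -3, 0, 24, 0, -32, 0, …
f+g: L₀ = lclm(L_f,L_g), ord ≤ 1+2.
L = -64 + 16·Dx - 4·Dx^2 + Dx^3  (order 3).
h: a_k = -5, -8, 8, -64/3, -160/3, -256/15, …
ICs: h(0) = -5, h′(0) = -8, h′′(0) = 16.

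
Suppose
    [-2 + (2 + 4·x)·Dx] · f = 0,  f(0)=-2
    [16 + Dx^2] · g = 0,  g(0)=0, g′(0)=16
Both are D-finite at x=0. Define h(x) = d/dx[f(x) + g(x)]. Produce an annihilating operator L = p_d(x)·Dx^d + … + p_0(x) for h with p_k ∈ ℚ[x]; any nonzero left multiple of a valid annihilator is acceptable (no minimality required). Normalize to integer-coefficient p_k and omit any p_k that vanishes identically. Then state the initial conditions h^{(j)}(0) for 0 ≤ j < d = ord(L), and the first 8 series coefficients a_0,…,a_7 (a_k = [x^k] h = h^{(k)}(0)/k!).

L = (-496 - 1024·x - 1024·x^2) + (-304 - 1632·x - 3072·x^2 - 2048·x^3)·Dx + (-31 - 64·x - 64·x^2)·Dx^2 + (-19 - 102·x - 192·x^2 - 128·x^3)·Dx^3  (order 3).
h: a_k = 14, 2, -131, 5, 1943/12, 63/4, -43163/360, 429/8, …
ICs: h(0) = 14, h′(0) = 2, h′′(0) = -262.

f: a_k = -2, -2, 1, -1, 5/4, -7/4, 21/8, -33/8, …
g: a_k = 0, 16, 0, -128/3, 0, 512/15, 0, -4096/315, …
h₀=f+g: left-lcm gives L₀, ord ≤ 3.
h₀' ⇒ L via d/dx closure of L₀.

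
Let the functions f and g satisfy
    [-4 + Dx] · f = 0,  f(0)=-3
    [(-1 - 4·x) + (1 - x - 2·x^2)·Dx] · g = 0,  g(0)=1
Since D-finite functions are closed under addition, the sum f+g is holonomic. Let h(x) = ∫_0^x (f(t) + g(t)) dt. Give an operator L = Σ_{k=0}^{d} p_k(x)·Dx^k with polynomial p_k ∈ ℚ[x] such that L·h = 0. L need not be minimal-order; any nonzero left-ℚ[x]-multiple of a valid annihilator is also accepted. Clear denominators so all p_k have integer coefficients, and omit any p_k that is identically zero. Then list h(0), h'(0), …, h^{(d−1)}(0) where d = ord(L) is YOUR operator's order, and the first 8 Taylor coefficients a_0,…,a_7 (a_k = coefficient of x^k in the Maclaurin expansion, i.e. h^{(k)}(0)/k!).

f: a_k = -3, -12, -24, -32, -32, -128/5, -256/15, -1024/105, …
g: a_k = 1, 1, 3, 5, 11, 21, 43, 85, …
L₀ := lclm(L_f,L_g); ord L₀ ≤ 1+1.
Integrate: L := L₀·Dx.
L = (8 + 192·x^2 + 128·x^3)·Dx + (10 - 44·x - 72·x^2 + 64·x^3 + 64·x^4)·Dx^2 + (-3 + 11·x + 6·x^2 - 24·x^3 - 16·x^4)·Dx^3  (order 3).
h: a_k = 0, -2, -11/2, -7, -27/4, -21/5, -23/30, 389/105, …
ICs: h(0) = 0, h′(0) = -2, h′′(0) = -11.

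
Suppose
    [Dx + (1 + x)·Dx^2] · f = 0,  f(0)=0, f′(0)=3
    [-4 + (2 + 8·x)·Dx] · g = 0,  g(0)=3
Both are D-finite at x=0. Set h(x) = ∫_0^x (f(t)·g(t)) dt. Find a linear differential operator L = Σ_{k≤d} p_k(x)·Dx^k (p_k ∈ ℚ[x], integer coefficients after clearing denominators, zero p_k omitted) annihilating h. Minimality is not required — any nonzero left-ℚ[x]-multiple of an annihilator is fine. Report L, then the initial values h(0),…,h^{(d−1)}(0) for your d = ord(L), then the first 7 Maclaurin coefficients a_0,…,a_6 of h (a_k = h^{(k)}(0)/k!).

L = (10 + 4·x)·Dx + (-3 - 12·x)·Dx^2 + (1 + 9·x + 24·x^2 + 16·x^3)·Dx^3  (order 3).
h: a_k = 0, 0, 9/2, 9/2, -6, 39/4, -389/20, …
ICs: h(0) = 0, h′(0) = 0, h′′(0) = 9.

f: a_k = 0, 3, -3/2, 1, -3/4, 3/5, -1/2, …
g: a_k = 3, 6, -6, 12, -30, 84, -252, …
L₀ := L_f ⊗_s L_g (sym. prod.), ord ≤ 2.
Integrate: L := L₀·Dx.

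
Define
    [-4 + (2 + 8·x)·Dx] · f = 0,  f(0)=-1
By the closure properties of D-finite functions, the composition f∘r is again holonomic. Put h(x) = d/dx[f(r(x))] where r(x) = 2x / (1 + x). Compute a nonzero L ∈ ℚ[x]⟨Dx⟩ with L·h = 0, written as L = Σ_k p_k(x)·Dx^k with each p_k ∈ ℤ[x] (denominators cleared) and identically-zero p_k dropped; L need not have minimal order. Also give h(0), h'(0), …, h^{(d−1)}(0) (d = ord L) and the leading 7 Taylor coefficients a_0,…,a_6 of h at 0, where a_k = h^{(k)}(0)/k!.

f: a_k = -1, -2, 2, -4, 10, -28, 84, …
L₀ from L_f via x↦r, Dx↦r'^{-1}Dx.
h₀' ⇒ L via d/dx closure of L₀.
L = (-6 - 18·x) + (-1 - 10·x - 9·x^2)·Dx  (order 1).
h: a_k = -4, 24, -156, 1136, -8820, 70920, -582540, …
ICs: h(0) = -4.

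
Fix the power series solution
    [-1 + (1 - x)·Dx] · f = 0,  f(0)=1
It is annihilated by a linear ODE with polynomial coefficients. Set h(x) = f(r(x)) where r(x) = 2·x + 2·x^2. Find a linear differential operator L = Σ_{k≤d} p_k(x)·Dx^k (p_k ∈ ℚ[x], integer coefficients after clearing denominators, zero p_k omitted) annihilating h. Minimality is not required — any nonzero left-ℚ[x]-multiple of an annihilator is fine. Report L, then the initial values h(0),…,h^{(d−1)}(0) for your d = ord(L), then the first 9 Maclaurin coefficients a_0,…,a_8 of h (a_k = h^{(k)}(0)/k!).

f: a_k = 1, 1, 1, 1, 1, 1, 1, 1, 1, …
L₀ from L_f via x↦r, Dx↦r'^{-1}Dx.
L = (2 + 4·x) + (-1 + 2·x + 2·x^2)·Dx  (order 1).
h: a_k = 1, 2, 6, 16, 44, 120, 328, 896, 2448, …
ICs: h(0) = 1.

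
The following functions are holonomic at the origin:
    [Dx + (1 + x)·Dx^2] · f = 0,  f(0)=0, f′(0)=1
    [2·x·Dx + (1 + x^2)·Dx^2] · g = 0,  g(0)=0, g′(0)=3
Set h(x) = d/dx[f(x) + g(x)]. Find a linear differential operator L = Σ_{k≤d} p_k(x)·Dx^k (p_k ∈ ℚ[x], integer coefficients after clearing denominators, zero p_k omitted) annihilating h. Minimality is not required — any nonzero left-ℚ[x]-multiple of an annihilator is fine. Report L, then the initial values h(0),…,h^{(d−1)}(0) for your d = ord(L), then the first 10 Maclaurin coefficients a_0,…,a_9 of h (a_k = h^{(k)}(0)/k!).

f: a_k = 0, 1, -1/2, 1/3, -1/4, 1/5, -1/6, 1/7, -1/8, 1/9, …
g: a_k = 0, 3, 0, -1, 0, 3/5, 0, -3/7, 0, 1/3, …
Weyl lclm of L_f,L_g ⇒ L₀ (ord ≤ 4).
h₀' ⇒ L via d/dx closure of L₀.
L = (-2 - 6·x + 6·x^2 + 2·x^3) + (-4 - 4·x + 12·x^3 + 4·x^4)·Dx + (-1 + x + 2·x^2 + 2·x^3 + 3·x^4 + x^5)·Dx^2  (order 2).
h: a_k = 4, -1, -2, -1, 4, -1, -2, -1, 4, -1, …
ICs: h(0) = 4, h′(0) = -1.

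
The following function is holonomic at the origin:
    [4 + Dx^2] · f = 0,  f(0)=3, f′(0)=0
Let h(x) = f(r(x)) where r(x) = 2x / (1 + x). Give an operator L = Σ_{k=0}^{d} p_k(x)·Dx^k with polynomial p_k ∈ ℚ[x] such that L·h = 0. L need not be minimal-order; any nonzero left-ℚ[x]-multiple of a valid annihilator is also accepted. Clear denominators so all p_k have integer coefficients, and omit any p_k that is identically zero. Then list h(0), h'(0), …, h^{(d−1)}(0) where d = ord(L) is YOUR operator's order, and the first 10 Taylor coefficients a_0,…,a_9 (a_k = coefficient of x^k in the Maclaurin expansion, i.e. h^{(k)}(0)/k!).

L = 16 + (2 + 6·x + 6·x^2 + 2·x^3)·Dx + (1 + 4·x + 6·x^2 + 4·x^3 + x^4)·Dx^2  (order 2).
h: a_k = 3, 0, -24, 48, -40, -32, 2744/15, -1968/5, 12568/21, -71744/105, …
ICs: h(0) = 3, h′(0) = 0.

f: a_k = 3, 0, -6, 0, 2, 0, -4/15, 0, 2/105, 0, …
f∘r: x↦r, Dx↦Dx/r' in L_f ⇒ L₀.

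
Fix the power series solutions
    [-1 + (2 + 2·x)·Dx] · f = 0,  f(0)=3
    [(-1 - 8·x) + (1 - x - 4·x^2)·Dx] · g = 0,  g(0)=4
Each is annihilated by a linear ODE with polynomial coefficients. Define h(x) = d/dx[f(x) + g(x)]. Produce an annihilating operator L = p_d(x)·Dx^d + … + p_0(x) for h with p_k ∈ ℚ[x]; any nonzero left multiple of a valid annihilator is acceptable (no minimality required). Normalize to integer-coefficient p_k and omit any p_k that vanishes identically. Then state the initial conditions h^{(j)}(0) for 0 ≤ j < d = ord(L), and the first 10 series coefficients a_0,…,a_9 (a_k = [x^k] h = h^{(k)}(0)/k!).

f: a_k = 3, 3/2, -3/8, 3/16, -15/128, 21/256, -63/1024, 99/2048, -1287/32768, 2145/65536, …
g: a_k = 4, 4, 20, 36, 116, 260, 724, 1764, 4660, 11716, …
Sum ⇒ L₀ = lclm(L_f,L_g) in ℚ(x)⟨Dx⟩.
Differentiate: ansatz ord ≤ ord L₀ ⇒ L.
L = (-138 - 1110·x - 2208·x^2 - 3648·x^3 - 1920·x^4) + (-213 - 2334·x - 6429·x^2 - 12816·x^3 - 14352·x^4 - 5760·x^5)·Dx + (42 + 150·x + 246·x^2 - 598·x^3 - 2880·x^4 - 3424·x^5 - 1280·x^6)·Dx^2  (order 2).
h: a_k = 11/2, 157/4, 1737/16, 14833/32, 332905/256, 2223939/512, 25289397/2048, 152697593/4096, 6910397289/65536, 39788179855/131072, …
ICs: h(0) = 11/2, h′(0) = 157/4.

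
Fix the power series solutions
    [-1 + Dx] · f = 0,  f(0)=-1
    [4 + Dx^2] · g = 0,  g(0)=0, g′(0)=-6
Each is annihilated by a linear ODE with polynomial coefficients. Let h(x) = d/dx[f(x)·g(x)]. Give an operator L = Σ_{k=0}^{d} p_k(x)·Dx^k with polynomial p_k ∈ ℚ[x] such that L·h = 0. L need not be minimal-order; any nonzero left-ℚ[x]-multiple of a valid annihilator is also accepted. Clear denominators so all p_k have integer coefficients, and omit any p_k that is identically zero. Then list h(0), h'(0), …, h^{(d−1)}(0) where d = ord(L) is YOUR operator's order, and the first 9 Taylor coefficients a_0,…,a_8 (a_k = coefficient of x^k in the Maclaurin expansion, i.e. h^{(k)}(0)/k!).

f: a_k = -1, -1, -1/2, -1/6, -1/24, -1/120, -1/720, -1/5040, -1/40320, …
g: a_k = 0, -6, 0, 4, 0, -4/5, 0, 8/105, 0, …
Product ⇒ symmetric product L₀, ord ≤ 2.
Differentiate: ansatz ord ≤ ord L₀ ⇒ L.
L = 5 - 2·Dx + Dx^2  (order 2).
h: a_k = 6, 12, -3, -12, -19/4, 11/10, 139/120, 1/5, -359/6720, …
ICs: h(0) = 6, h′(0) = 12.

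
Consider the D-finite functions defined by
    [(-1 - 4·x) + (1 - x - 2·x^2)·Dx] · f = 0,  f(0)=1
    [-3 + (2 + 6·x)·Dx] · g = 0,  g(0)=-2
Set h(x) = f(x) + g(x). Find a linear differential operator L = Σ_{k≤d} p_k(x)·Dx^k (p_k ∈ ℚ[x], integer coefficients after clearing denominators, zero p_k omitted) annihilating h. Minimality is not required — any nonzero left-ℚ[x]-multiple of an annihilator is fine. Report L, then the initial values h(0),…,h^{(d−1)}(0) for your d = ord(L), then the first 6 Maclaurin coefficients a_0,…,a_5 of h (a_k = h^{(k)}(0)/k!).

f: a_k = 1, 1, 3, 5, 11, 21, …
g: a_k = -2, -3, 9/4, -27/8, 405/64, -1701/128, …
h₀=f+g: left-lcm gives L₀, ord ≤ 2.
L = (-45 - 207·x - 306·x^2 - 360·x^3) + (33 + 174·x + 573·x^2 + 1044·x^3 + 900·x^4)·Dx + (2 - 30·x - 138·x^2 + 38·x^3 + 504·x^4 + 360·x^5)·Dx^2  (order 2).
h: a_k = -1, -2, 21/4, 13/8, 1109/64, 987/128, …
ICs: h(0) = -1, h′(0) = -2.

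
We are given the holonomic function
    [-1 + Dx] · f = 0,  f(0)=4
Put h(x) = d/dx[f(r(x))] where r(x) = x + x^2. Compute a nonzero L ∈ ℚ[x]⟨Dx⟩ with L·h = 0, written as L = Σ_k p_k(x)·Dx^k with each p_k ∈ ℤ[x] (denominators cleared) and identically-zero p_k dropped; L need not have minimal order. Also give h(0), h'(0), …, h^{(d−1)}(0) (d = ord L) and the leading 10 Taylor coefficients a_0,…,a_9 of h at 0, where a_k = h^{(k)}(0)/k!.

L = (3 + 4·x + 4·x^2) + (-1 - 2·x)·Dx  (order 1).
h: a_k = 4, 12, 14, 50/3, 27/2, 331/30, 1303/180, 1979/420, 5357/2016, 19093/12960, …
ICs: h(0) = 4.

f: a_k = 4, 4, 2, 2/3, 1/6, 1/30, 1/180, 1/1260, 1/10080, 1/90720, …
h₀=f(r): pull back L_f along r ⇒ L₀.
h₀' ⇒ L via d/dx closure of L₀.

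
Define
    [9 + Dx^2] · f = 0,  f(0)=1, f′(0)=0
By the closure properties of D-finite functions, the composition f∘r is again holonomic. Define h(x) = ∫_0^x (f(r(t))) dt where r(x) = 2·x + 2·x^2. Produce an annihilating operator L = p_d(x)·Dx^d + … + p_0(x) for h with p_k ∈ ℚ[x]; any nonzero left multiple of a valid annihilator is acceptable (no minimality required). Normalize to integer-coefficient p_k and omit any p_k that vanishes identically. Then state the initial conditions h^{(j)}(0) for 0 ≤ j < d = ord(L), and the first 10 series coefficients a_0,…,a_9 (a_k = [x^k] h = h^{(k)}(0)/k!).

L = (36 + 216·x + 432·x^2 + 288·x^3)·Dx - 2·Dx^2 + (1 + 2·x)·Dx^3  (order 3).
h: a_k = 0, 1, 0, -6, -9, 36/5, 36, 1296/35, -108/5, -3408/35, …
ICs: h(0) = 0, h′(0) = 1, h′′(0) = 0.

f: a_k = 1, 0, -9/2, 0, 27/8, 0, -81/80, 0, 729/4480, 0, …
f∘r: x↦r, Dx↦Dx/r' in L_f ⇒ L₀.
∫: right-multiply L₀ by Dx.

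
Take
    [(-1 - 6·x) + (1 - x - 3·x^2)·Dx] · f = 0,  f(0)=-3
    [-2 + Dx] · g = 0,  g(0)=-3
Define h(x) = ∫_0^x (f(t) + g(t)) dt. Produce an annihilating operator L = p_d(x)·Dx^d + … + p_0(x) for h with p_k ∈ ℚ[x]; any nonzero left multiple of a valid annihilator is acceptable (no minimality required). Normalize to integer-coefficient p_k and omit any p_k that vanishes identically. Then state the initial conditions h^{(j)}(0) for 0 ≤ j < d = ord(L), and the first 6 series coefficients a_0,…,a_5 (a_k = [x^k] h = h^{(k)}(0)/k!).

L = (-12 - 16·x - 144·x^2 - 72·x^3)·Dx + (4 + 26·x + 74·x^2 - 24·x^3 - 36·x^4)·Dx^2 + (1 - 9·x - x^2 + 30·x^3 + 18·x^4)·Dx^3  (order 3).
h: a_k = 0, -6, -9/2, -6, -25/4, -59/5, …
ICs: h(0) = 0, h′(0) = -6, h′′(0) = -9.

f: a_k = -3, -3, -12, -21, -57, -120, …
g: a_k = -3, -6, -6, -4, -2, -4/5, …
f+g: L₀ = lclm(L_f,L_g), ord ≤ 1+1.
h=∫₀ˣh₀: take L = L₀·Dx.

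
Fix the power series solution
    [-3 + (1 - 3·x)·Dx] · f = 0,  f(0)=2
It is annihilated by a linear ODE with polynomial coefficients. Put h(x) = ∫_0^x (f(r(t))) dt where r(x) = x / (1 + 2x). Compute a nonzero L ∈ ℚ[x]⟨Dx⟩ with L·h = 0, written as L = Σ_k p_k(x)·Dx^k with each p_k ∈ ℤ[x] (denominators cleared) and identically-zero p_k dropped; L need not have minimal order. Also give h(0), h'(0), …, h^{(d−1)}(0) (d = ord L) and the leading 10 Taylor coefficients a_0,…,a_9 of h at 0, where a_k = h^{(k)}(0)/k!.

L = 3·Dx + (-1 - x + 2·x^2)·Dx^2  (order 2).
h: a_k = 0, 2, 3, 2, 3/2, 6/5, 1, 6/7, 3/4, 2/3, …
ICs: h(0) = 0, h′(0) = 2.

f: a_k = 2, 6, 18, 54, 162, 486, 1458, 4374, 13122, 39366, …
Change of var in L_f (x↦r) gives L₀.
h=∫h₀ ⇒ L = L₀·Dx.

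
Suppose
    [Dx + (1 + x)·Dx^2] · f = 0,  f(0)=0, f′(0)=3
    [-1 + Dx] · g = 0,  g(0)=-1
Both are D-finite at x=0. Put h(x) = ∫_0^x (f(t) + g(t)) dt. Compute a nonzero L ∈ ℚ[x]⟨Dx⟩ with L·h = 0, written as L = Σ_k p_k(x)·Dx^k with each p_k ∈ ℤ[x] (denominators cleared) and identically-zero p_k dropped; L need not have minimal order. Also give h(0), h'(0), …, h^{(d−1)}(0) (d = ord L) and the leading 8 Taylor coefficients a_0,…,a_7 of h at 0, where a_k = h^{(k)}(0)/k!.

f: a_k = 0, 3, -3/2, 1, -3/4, 3/5, -1/2, 3/7, …
g: a_k = -1, -1, -1/2, -1/6, -1/24, -1/120, -1/720, -1/5040, …
Weyl lclm of L_f,L_g ⇒ L₀ (ord ≤ 3).
Integrate: L := L₀·Dx.
L = (-3 - x)·Dx^2 + (1 - 2·x - x^2)·Dx^3 + (2 + 3·x + x^2)·Dx^4  (order 4).
h: a_k = 0, -1, 1, -2/3, 5/24, -19/120, 71/720, -361/5040, …
ICs: h(0) = 0, h′(0) = -1, h′′(0) = 2, h′′′(0) = -4.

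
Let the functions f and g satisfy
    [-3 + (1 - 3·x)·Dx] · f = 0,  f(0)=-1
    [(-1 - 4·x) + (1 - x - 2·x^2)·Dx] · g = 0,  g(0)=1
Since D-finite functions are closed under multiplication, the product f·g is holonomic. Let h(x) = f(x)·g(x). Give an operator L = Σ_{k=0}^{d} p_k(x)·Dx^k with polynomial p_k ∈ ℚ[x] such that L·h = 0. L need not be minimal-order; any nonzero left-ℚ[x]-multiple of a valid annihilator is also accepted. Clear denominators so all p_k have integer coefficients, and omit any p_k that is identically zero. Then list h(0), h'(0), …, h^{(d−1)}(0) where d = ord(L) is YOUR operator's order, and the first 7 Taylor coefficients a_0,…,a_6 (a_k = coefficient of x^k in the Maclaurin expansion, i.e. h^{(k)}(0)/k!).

L = (-4 + 2·x + 18·x^2) + (1 - 4·x + x^2 + 6·x^3)·Dx  (order 1).
h: a_k = -1, -4, -15, -50, -161, -504, -1555, …
ICs: h(0) = -1.

f: a_k = -1, -3, -9, -27, -81, -243, -729, …
g: a_k = 1, 1, 3, 5, 11, 21, 43, …
L₀ := L_f ⊗_s L_g (sym. prod.), ord ≤ 1.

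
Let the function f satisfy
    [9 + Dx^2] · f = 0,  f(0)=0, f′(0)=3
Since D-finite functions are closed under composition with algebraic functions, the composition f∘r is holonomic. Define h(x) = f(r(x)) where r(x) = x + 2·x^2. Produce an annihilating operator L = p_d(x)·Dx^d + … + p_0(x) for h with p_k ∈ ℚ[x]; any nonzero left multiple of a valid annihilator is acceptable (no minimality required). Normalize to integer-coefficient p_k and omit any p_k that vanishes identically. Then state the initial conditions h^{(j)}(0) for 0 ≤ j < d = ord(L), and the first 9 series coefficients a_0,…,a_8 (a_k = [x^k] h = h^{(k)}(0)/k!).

f: a_k = 0, 3, 0, -9/2, 0, 81/40, 0, -243/560, 0, …
h₀=f(r): pull back L_f along r ⇒ L₀.
L = (9 + 108·x + 432·x^2 + 576·x^3) - 4·Dx + (1 + 4·x)·Dx^2  (order 2).
h: a_k = 0, 3, 6, -9/2, -27, -2079/40, -63/4, 45117/560, 6237/40, …
ICs: h(0) = 0, h′(0) = 3.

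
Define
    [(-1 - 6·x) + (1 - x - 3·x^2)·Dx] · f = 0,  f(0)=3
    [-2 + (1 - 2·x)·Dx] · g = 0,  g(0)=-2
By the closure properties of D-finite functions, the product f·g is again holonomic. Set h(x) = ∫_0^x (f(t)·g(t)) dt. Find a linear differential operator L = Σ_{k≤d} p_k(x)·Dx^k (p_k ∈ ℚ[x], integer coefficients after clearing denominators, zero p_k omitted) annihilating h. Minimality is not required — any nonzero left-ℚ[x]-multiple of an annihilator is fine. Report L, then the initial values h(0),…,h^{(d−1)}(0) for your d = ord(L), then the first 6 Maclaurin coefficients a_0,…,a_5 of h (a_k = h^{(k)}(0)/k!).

f: a_k = 3, 3, 12, 21, 57, 120, …
g: a_k = -2, -4, -8, -16, -32, -64, …
Product ⇒ symmetric product L₀, ord ≤ 1.
h=∫h₀ ⇒ L = L₀·Dx.
L = (-3 - 2·x + 18·x^2)·Dx + (1 - 3·x - x^2 + 6·x^3)·Dx^2  (order 2).
h: a_k = 0, -6, -9, -20, -81/2, -438/5, …
ICs: h(0) = 0, h′(0) = -6.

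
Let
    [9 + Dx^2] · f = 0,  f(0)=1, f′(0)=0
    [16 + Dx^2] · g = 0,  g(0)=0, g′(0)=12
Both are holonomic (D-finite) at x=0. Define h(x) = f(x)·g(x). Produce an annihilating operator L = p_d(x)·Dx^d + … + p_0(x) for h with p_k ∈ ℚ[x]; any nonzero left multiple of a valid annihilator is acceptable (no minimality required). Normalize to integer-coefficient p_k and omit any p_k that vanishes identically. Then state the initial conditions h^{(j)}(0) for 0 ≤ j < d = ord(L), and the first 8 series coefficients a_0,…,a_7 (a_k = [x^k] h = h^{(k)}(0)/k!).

L = 49 + 50·Dx^2 + Dx^4  (order 4).
h: a_k = 0, 12, 0, -86, 0, 2101/10, 0, -102943/420, …
ICs: h(0) = 0, h′(0) = 12, h′′(0) = 0, h′′′(0) = -516.

f: a_k = 1, 0, -9/2, 0, 27/8, 0, -81/80, 0, …
g: a_k = 0, 12, 0, -32, 0, 128/5, 0, -1024/105, …
f·g: L₀ = L_f ⊗_s L_g, ord ≤ 2·2.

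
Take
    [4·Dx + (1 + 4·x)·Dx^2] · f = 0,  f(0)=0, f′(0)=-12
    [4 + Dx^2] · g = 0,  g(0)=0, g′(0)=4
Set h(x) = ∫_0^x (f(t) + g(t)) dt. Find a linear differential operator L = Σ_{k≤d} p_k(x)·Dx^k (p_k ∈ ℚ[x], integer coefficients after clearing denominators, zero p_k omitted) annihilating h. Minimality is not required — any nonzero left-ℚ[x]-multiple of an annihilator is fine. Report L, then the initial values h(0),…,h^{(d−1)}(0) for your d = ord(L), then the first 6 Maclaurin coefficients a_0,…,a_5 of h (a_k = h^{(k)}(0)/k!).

f: a_k = 0, -12, 24, -64, 192, -3072/5, …
g: a_k = 0, 4, 0, -8/3, 0, 8/15, …
L₀ := lclm(L_f,L_g); ord L₀ ≤ 2+2.
h=∫h₀ ⇒ L = L₀·Dx.
L = (400 + 128·x + 256·x^2)·Dx^2 + (36 + 176·x + 192·x^2 + 256·x^3)·Dx^3 + (100 + 32·x + 64·x^2)·Dx^4 + (9 + 44·x + 48·x^2 + 64·x^3)·Dx^5  (order 5).
h: a_k = 0, 0, -4, 8, -50/3, 192/5, …
ICs: h(0) = 0, h′(0) = 0, h′′(0) = -8, h′′′(0) = 48, h′′′′(0) = -400.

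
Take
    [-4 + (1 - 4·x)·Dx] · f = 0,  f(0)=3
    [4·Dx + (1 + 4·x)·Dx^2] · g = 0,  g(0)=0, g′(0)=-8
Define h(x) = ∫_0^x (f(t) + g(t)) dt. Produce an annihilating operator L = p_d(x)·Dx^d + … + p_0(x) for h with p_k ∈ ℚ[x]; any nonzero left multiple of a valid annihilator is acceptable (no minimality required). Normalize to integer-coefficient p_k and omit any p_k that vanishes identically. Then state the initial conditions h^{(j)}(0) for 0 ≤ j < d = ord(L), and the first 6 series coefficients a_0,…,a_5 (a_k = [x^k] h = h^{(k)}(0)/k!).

L = (160 + 128·x)·Dx^2 + (16 + 256·x + 256·x^2)·Dx^3 + (-3 - 4·x + 48·x^2 + 64·x^3)·Dx^4  (order 4).
h: a_k = 0, 3, 2, 64/3, 112/3, 896/5, …
ICs: h(0) = 0, h′(0) = 3, h′′(0) = 4, h′′′(0) = 128.

f: a_k = 3, 12, 48, 192, 768, 3072, …
g: a_k = 0, -8, 16, -128/3, 128, -2048/5, …
L₀ := lclm(L_f,L_g); ord L₀ ≤ 1+2.
h=∫h₀ ⇒ L = L₀·Dx.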